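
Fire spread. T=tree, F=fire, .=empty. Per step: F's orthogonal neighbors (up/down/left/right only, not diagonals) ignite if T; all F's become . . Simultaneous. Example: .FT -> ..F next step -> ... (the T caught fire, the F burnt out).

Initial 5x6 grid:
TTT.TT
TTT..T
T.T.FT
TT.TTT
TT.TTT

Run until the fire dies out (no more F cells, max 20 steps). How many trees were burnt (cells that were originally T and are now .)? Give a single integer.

Answer: 10

Derivation:
Step 1: +2 fires, +1 burnt (F count now 2)
Step 2: +4 fires, +2 burnt (F count now 4)
Step 3: +3 fires, +4 burnt (F count now 3)
Step 4: +1 fires, +3 burnt (F count now 1)
Step 5: +0 fires, +1 burnt (F count now 0)
Fire out after step 5
Initially T: 22, now '.': 18
Total burnt (originally-T cells now '.'): 10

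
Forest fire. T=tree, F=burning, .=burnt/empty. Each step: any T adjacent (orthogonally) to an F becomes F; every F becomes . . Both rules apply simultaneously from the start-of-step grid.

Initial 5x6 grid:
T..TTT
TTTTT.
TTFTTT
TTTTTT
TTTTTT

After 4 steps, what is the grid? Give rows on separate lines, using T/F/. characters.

Step 1: 4 trees catch fire, 1 burn out
  T..TTT
  TTFTT.
  TF.FTT
  TTFTTT
  TTTTTT
Step 2: 7 trees catch fire, 4 burn out
  T..TTT
  TF.FT.
  F...FT
  TF.FTT
  TTFTTT
Step 3: 8 trees catch fire, 7 burn out
  T..FTT
  F...F.
  .....F
  F...FT
  TF.FTT
Step 4: 5 trees catch fire, 8 burn out
  F...FT
  ......
  ......
  .....F
  F...FT

F...FT
......
......
.....F
F...FT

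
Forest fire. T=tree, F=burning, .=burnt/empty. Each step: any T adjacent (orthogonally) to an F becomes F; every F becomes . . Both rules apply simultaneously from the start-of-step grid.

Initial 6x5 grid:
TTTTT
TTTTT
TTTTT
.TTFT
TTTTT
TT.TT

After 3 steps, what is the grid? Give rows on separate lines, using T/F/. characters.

Step 1: 4 trees catch fire, 1 burn out
  TTTTT
  TTTTT
  TTTFT
  .TF.F
  TTTFT
  TT.TT
Step 2: 7 trees catch fire, 4 burn out
  TTTTT
  TTTFT
  TTF.F
  .F...
  TTF.F
  TT.FT
Step 3: 6 trees catch fire, 7 burn out
  TTTFT
  TTF.F
  TF...
  .....
  TF...
  TT..F

TTTFT
TTF.F
TF...
.....
TF...
TT..F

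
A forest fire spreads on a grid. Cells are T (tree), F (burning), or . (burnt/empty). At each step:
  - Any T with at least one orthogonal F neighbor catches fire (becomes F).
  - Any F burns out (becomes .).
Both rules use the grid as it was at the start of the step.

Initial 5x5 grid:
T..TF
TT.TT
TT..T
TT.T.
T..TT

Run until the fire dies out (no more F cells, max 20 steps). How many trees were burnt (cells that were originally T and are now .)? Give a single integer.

Answer: 4

Derivation:
Step 1: +2 fires, +1 burnt (F count now 2)
Step 2: +2 fires, +2 burnt (F count now 2)
Step 3: +0 fires, +2 burnt (F count now 0)
Fire out after step 3
Initially T: 15, now '.': 14
Total burnt (originally-T cells now '.'): 4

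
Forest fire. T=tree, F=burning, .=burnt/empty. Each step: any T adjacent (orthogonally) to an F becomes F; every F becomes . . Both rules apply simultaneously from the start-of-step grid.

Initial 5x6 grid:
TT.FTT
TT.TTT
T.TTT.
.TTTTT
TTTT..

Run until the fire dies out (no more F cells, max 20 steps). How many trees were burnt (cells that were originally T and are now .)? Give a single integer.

Answer: 17

Derivation:
Step 1: +2 fires, +1 burnt (F count now 2)
Step 2: +3 fires, +2 burnt (F count now 3)
Step 3: +4 fires, +3 burnt (F count now 4)
Step 4: +3 fires, +4 burnt (F count now 3)
Step 5: +3 fires, +3 burnt (F count now 3)
Step 6: +1 fires, +3 burnt (F count now 1)
Step 7: +1 fires, +1 burnt (F count now 1)
Step 8: +0 fires, +1 burnt (F count now 0)
Fire out after step 8
Initially T: 22, now '.': 25
Total burnt (originally-T cells now '.'): 17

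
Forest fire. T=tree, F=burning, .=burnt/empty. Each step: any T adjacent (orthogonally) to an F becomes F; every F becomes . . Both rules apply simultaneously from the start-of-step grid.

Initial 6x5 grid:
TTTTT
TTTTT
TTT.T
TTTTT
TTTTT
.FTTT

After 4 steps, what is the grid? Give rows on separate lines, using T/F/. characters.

Step 1: 2 trees catch fire, 1 burn out
  TTTTT
  TTTTT
  TTT.T
  TTTTT
  TFTTT
  ..FTT
Step 2: 4 trees catch fire, 2 burn out
  TTTTT
  TTTTT
  TTT.T
  TFTTT
  F.FTT
  ...FT
Step 3: 5 trees catch fire, 4 burn out
  TTTTT
  TTTTT
  TFT.T
  F.FTT
  ...FT
  ....F
Step 4: 5 trees catch fire, 5 burn out
  TTTTT
  TFTTT
  F.F.T
  ...FT
  ....F
  .....

TTTTT
TFTTT
F.F.T
...FT
....F
.....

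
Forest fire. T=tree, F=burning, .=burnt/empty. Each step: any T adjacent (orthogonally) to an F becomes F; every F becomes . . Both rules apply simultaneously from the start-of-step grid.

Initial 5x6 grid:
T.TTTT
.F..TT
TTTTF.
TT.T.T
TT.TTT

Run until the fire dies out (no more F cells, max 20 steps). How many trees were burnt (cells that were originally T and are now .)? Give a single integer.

Step 1: +3 fires, +2 burnt (F count now 3)
Step 2: +6 fires, +3 burnt (F count now 6)
Step 3: +5 fires, +6 burnt (F count now 5)
Step 4: +3 fires, +5 burnt (F count now 3)
Step 5: +1 fires, +3 burnt (F count now 1)
Step 6: +1 fires, +1 burnt (F count now 1)
Step 7: +0 fires, +1 burnt (F count now 0)
Fire out after step 7
Initially T: 20, now '.': 29
Total burnt (originally-T cells now '.'): 19

Answer: 19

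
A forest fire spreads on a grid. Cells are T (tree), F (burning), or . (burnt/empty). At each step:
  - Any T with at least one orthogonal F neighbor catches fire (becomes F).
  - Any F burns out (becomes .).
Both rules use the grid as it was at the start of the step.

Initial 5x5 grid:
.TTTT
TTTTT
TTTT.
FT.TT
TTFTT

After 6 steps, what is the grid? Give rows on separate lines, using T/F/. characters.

Step 1: 5 trees catch fire, 2 burn out
  .TTTT
  TTTTT
  FTTT.
  .F.TT
  FF.FT
Step 2: 4 trees catch fire, 5 burn out
  .TTTT
  FTTTT
  .FTT.
  ...FT
  ....F
Step 3: 4 trees catch fire, 4 burn out
  .TTTT
  .FTTT
  ..FF.
  ....F
  .....
Step 4: 3 trees catch fire, 4 burn out
  .FTTT
  ..FFT
  .....
  .....
  .....
Step 5: 3 trees catch fire, 3 burn out
  ..FFT
  ....F
  .....
  .....
  .....
Step 6: 1 trees catch fire, 3 burn out
  ....F
  .....
  .....
  .....
  .....

....F
.....
.....
.....
.....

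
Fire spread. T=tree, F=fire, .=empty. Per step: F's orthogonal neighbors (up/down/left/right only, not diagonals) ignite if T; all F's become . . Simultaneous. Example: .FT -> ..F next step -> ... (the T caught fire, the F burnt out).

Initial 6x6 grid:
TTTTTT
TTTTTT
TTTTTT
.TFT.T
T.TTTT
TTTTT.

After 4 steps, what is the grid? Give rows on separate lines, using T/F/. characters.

Step 1: 4 trees catch fire, 1 burn out
  TTTTTT
  TTTTTT
  TTFTTT
  .F.F.T
  T.FTTT
  TTTTT.
Step 2: 5 trees catch fire, 4 burn out
  TTTTTT
  TTFTTT
  TF.FTT
  .....T
  T..FTT
  TTFTT.
Step 3: 8 trees catch fire, 5 burn out
  TTFTTT
  TF.FTT
  F...FT
  .....T
  T...FT
  TF.FT.
Step 4: 8 trees catch fire, 8 burn out
  TF.FTT
  F...FT
  .....F
  .....T
  T....F
  F...F.

TF.FTT
F...FT
.....F
.....T
T....F
F...F.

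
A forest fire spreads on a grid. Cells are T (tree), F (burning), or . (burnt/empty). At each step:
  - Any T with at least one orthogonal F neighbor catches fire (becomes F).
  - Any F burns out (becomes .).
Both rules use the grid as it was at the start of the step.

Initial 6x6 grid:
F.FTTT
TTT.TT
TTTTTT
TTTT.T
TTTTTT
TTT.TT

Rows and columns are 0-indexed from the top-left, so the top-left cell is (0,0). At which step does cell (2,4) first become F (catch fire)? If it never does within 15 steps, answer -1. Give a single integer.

Step 1: cell (2,4)='T' (+3 fires, +2 burnt)
Step 2: cell (2,4)='T' (+4 fires, +3 burnt)
Step 3: cell (2,4)='T' (+6 fires, +4 burnt)
Step 4: cell (2,4)='F' (+6 fires, +6 burnt)
  -> target ignites at step 4
Step 5: cell (2,4)='.' (+5 fires, +6 burnt)
Step 6: cell (2,4)='.' (+3 fires, +5 burnt)
Step 7: cell (2,4)='.' (+2 fires, +3 burnt)
Step 8: cell (2,4)='.' (+1 fires, +2 burnt)
Step 9: cell (2,4)='.' (+0 fires, +1 burnt)
  fire out at step 9

4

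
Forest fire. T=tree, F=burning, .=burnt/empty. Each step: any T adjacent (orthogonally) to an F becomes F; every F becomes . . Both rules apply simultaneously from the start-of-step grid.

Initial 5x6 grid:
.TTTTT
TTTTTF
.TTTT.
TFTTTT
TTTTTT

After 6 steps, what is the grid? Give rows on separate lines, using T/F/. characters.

Step 1: 6 trees catch fire, 2 burn out
  .TTTTF
  TTTTF.
  .FTTT.
  F.FTTT
  TFTTTT
Step 2: 8 trees catch fire, 6 burn out
  .TTTF.
  TFTF..
  ..FTF.
  ...FTT
  F.FTTT
Step 3: 7 trees catch fire, 8 burn out
  .FTF..
  F.F...
  ...F..
  ....FT
  ...FTT
Step 4: 3 trees catch fire, 7 burn out
  ..F...
  ......
  ......
  .....F
  ....FT
Step 5: 1 trees catch fire, 3 burn out
  ......
  ......
  ......
  ......
  .....F
Step 6: 0 trees catch fire, 1 burn out
  ......
  ......
  ......
  ......
  ......

......
......
......
......
......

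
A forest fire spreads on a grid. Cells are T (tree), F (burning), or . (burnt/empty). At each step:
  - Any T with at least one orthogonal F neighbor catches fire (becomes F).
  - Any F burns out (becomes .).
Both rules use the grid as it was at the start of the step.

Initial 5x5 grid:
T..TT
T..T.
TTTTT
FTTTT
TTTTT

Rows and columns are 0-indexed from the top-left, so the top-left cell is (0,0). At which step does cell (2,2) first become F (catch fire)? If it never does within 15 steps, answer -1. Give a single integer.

Step 1: cell (2,2)='T' (+3 fires, +1 burnt)
Step 2: cell (2,2)='T' (+4 fires, +3 burnt)
Step 3: cell (2,2)='F' (+4 fires, +4 burnt)
  -> target ignites at step 3
Step 4: cell (2,2)='.' (+3 fires, +4 burnt)
Step 5: cell (2,2)='.' (+3 fires, +3 burnt)
Step 6: cell (2,2)='.' (+1 fires, +3 burnt)
Step 7: cell (2,2)='.' (+1 fires, +1 burnt)
Step 8: cell (2,2)='.' (+0 fires, +1 burnt)
  fire out at step 8

3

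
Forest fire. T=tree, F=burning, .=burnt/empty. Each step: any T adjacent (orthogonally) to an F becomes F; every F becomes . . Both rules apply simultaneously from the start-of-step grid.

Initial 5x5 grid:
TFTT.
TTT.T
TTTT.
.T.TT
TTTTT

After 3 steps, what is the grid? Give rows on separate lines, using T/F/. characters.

Step 1: 3 trees catch fire, 1 burn out
  F.FT.
  TFT.T
  TTTT.
  .T.TT
  TTTTT
Step 2: 4 trees catch fire, 3 burn out
  ...F.
  F.F.T
  TFTT.
  .T.TT
  TTTTT
Step 3: 3 trees catch fire, 4 burn out
  .....
  ....T
  F.FT.
  .F.TT
  TTTTT

.....
....T
F.FT.
.F.TT
TTTTT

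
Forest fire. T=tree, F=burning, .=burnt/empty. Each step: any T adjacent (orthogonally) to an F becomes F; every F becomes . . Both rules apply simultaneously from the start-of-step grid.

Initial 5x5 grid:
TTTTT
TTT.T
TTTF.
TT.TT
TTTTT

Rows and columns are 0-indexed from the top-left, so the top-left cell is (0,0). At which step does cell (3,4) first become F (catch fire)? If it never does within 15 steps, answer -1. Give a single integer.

Step 1: cell (3,4)='T' (+2 fires, +1 burnt)
Step 2: cell (3,4)='F' (+4 fires, +2 burnt)
  -> target ignites at step 2
Step 3: cell (3,4)='.' (+6 fires, +4 burnt)
Step 4: cell (3,4)='.' (+5 fires, +6 burnt)
Step 5: cell (3,4)='.' (+3 fires, +5 burnt)
Step 6: cell (3,4)='.' (+1 fires, +3 burnt)
Step 7: cell (3,4)='.' (+0 fires, +1 burnt)
  fire out at step 7

2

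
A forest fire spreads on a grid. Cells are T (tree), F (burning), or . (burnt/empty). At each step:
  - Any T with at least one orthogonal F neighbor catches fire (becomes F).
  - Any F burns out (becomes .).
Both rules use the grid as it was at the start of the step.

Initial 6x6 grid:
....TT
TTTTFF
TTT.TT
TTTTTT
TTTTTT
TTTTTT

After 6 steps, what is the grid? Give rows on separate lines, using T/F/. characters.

Step 1: 5 trees catch fire, 2 burn out
  ....FF
  TTTF..
  TTT.FF
  TTTTTT
  TTTTTT
  TTTTTT
Step 2: 3 trees catch fire, 5 burn out
  ......
  TTF...
  TTT...
  TTTTFF
  TTTTTT
  TTTTTT
Step 3: 5 trees catch fire, 3 burn out
  ......
  TF....
  TTF...
  TTTF..
  TTTTFF
  TTTTTT
Step 4: 6 trees catch fire, 5 burn out
  ......
  F.....
  TF....
  TTF...
  TTTF..
  TTTTFF
Step 5: 4 trees catch fire, 6 burn out
  ......
  ......
  F.....
  TF....
  TTF...
  TTTF..
Step 6: 3 trees catch fire, 4 burn out
  ......
  ......
  ......
  F.....
  TF....
  TTF...

......
......
......
F.....
TF....
TTF...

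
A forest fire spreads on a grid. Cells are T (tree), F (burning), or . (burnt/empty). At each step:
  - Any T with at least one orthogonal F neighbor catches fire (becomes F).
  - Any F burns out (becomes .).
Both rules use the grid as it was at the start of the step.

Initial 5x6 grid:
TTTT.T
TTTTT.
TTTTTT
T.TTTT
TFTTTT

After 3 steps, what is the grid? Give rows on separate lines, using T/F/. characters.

Step 1: 2 trees catch fire, 1 burn out
  TTTT.T
  TTTTT.
  TTTTTT
  T.TTTT
  F.FTTT
Step 2: 3 trees catch fire, 2 burn out
  TTTT.T
  TTTTT.
  TTTTTT
  F.FTTT
  ...FTT
Step 3: 4 trees catch fire, 3 burn out
  TTTT.T
  TTTTT.
  FTFTTT
  ...FTT
  ....FT

TTTT.T
TTTTT.
FTFTTT
...FTT
....FT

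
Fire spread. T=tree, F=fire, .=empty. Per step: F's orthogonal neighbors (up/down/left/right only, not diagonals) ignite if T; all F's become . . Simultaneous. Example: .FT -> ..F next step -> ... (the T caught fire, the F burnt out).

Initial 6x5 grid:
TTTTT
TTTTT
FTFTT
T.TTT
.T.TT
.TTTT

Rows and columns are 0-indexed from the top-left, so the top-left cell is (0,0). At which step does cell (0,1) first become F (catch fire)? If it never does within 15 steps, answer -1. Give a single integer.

Step 1: cell (0,1)='T' (+6 fires, +2 burnt)
Step 2: cell (0,1)='T' (+6 fires, +6 burnt)
Step 3: cell (0,1)='F' (+5 fires, +6 burnt)
  -> target ignites at step 3
Step 4: cell (0,1)='.' (+3 fires, +5 burnt)
Step 5: cell (0,1)='.' (+2 fires, +3 burnt)
Step 6: cell (0,1)='.' (+1 fires, +2 burnt)
Step 7: cell (0,1)='.' (+1 fires, +1 burnt)
Step 8: cell (0,1)='.' (+0 fires, +1 burnt)
  fire out at step 8

3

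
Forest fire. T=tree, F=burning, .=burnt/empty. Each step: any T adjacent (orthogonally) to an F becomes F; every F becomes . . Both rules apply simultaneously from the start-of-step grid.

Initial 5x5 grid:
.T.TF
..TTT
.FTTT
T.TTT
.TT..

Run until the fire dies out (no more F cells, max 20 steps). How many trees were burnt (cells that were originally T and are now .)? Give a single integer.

Answer: 12

Derivation:
Step 1: +3 fires, +2 burnt (F count now 3)
Step 2: +5 fires, +3 burnt (F count now 5)
Step 3: +3 fires, +5 burnt (F count now 3)
Step 4: +1 fires, +3 burnt (F count now 1)
Step 5: +0 fires, +1 burnt (F count now 0)
Fire out after step 5
Initially T: 14, now '.': 23
Total burnt (originally-T cells now '.'): 12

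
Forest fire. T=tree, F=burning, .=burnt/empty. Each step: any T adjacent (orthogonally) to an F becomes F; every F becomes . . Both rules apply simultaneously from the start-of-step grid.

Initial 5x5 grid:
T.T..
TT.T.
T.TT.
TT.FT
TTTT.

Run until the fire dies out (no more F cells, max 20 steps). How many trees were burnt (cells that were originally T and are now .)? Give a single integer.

Answer: 14

Derivation:
Step 1: +3 fires, +1 burnt (F count now 3)
Step 2: +3 fires, +3 burnt (F count now 3)
Step 3: +1 fires, +3 burnt (F count now 1)
Step 4: +2 fires, +1 burnt (F count now 2)
Step 5: +1 fires, +2 burnt (F count now 1)
Step 6: +1 fires, +1 burnt (F count now 1)
Step 7: +1 fires, +1 burnt (F count now 1)
Step 8: +2 fires, +1 burnt (F count now 2)
Step 9: +0 fires, +2 burnt (F count now 0)
Fire out after step 9
Initially T: 15, now '.': 24
Total burnt (originally-T cells now '.'): 14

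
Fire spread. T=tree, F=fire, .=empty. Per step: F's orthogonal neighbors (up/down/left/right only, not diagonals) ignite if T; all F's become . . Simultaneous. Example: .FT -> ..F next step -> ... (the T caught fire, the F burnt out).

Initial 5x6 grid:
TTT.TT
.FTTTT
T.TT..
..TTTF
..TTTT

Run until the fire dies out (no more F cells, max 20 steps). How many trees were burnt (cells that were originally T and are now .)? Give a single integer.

Answer: 18

Derivation:
Step 1: +4 fires, +2 burnt (F count now 4)
Step 2: +6 fires, +4 burnt (F count now 6)
Step 3: +4 fires, +6 burnt (F count now 4)
Step 4: +3 fires, +4 burnt (F count now 3)
Step 5: +1 fires, +3 burnt (F count now 1)
Step 6: +0 fires, +1 burnt (F count now 0)
Fire out after step 6
Initially T: 19, now '.': 29
Total burnt (originally-T cells now '.'): 18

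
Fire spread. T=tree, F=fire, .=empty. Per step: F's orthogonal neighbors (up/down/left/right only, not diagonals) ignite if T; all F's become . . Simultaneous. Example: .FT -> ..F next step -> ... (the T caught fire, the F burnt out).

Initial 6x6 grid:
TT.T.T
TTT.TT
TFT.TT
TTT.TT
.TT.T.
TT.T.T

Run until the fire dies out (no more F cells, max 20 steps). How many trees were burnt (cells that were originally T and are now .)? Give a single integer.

Step 1: +4 fires, +1 burnt (F count now 4)
Step 2: +6 fires, +4 burnt (F count now 6)
Step 3: +3 fires, +6 burnt (F count now 3)
Step 4: +1 fires, +3 burnt (F count now 1)
Step 5: +0 fires, +1 burnt (F count now 0)
Fire out after step 5
Initially T: 25, now '.': 25
Total burnt (originally-T cells now '.'): 14

Answer: 14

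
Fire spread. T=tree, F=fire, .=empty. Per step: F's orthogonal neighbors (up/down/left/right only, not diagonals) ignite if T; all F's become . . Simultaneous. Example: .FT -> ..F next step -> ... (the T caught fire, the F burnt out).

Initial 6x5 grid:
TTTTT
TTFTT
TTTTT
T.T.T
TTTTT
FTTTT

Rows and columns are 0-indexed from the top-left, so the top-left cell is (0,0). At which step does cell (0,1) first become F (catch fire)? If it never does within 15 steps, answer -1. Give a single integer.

Step 1: cell (0,1)='T' (+6 fires, +2 burnt)
Step 2: cell (0,1)='F' (+10 fires, +6 burnt)
  -> target ignites at step 2
Step 3: cell (0,1)='.' (+6 fires, +10 burnt)
Step 4: cell (0,1)='.' (+3 fires, +6 burnt)
Step 5: cell (0,1)='.' (+1 fires, +3 burnt)
Step 6: cell (0,1)='.' (+0 fires, +1 burnt)
  fire out at step 6

2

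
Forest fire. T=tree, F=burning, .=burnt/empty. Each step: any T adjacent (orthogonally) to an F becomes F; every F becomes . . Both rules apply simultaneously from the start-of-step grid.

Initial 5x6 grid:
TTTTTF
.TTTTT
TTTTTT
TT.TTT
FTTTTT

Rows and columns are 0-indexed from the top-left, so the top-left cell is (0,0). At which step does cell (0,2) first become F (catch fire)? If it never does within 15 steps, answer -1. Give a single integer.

Step 1: cell (0,2)='T' (+4 fires, +2 burnt)
Step 2: cell (0,2)='T' (+6 fires, +4 burnt)
Step 3: cell (0,2)='F' (+6 fires, +6 burnt)
  -> target ignites at step 3
Step 4: cell (0,2)='.' (+9 fires, +6 burnt)
Step 5: cell (0,2)='.' (+1 fires, +9 burnt)
Step 6: cell (0,2)='.' (+0 fires, +1 burnt)
  fire out at step 6

3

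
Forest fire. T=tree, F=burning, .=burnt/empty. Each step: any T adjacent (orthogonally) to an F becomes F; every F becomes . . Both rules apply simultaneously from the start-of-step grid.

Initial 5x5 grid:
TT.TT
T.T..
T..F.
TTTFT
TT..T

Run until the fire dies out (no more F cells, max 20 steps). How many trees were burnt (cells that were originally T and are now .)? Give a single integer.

Answer: 11

Derivation:
Step 1: +2 fires, +2 burnt (F count now 2)
Step 2: +2 fires, +2 burnt (F count now 2)
Step 3: +2 fires, +2 burnt (F count now 2)
Step 4: +2 fires, +2 burnt (F count now 2)
Step 5: +1 fires, +2 burnt (F count now 1)
Step 6: +1 fires, +1 burnt (F count now 1)
Step 7: +1 fires, +1 burnt (F count now 1)
Step 8: +0 fires, +1 burnt (F count now 0)
Fire out after step 8
Initially T: 14, now '.': 22
Total burnt (originally-T cells now '.'): 11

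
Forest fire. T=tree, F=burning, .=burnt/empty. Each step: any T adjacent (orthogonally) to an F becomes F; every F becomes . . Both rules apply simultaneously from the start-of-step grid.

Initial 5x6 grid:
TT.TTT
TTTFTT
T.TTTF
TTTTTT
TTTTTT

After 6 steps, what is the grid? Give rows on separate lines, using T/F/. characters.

Step 1: 7 trees catch fire, 2 burn out
  TT.FTT
  TTF.FF
  T.TFF.
  TTTTTF
  TTTTTT
Step 2: 7 trees catch fire, 7 burn out
  TT..FF
  TF....
  T.F...
  TTTFF.
  TTTTTF
Step 3: 5 trees catch fire, 7 burn out
  TF....
  F.....
  T.....
  TTF...
  TTTFF.
Step 4: 4 trees catch fire, 5 burn out
  F.....
  ......
  F.....
  TF....
  TTF...
Step 5: 2 trees catch fire, 4 burn out
  ......
  ......
  ......
  F.....
  TF....
Step 6: 1 trees catch fire, 2 burn out
  ......
  ......
  ......
  ......
  F.....

......
......
......
......
F.....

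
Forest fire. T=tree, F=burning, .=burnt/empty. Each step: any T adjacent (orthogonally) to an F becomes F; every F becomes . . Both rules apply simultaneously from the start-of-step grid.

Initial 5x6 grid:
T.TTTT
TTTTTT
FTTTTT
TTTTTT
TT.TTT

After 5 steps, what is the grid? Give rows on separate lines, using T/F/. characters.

Step 1: 3 trees catch fire, 1 burn out
  T.TTTT
  FTTTTT
  .FTTTT
  FTTTTT
  TT.TTT
Step 2: 5 trees catch fire, 3 burn out
  F.TTTT
  .FTTTT
  ..FTTT
  .FTTTT
  FT.TTT
Step 3: 4 trees catch fire, 5 burn out
  ..TTTT
  ..FTTT
  ...FTT
  ..FTTT
  .F.TTT
Step 4: 4 trees catch fire, 4 burn out
  ..FTTT
  ...FTT
  ....FT
  ...FTT
  ...TTT
Step 5: 5 trees catch fire, 4 burn out
  ...FTT
  ....FT
  .....F
  ....FT
  ...FTT

...FTT
....FT
.....F
....FT
...FTT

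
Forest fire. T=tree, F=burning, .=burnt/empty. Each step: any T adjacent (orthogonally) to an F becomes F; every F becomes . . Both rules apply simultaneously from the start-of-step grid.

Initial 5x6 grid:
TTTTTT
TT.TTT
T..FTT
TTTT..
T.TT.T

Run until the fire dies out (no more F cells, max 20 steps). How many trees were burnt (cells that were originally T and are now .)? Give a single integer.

Step 1: +3 fires, +1 burnt (F count now 3)
Step 2: +5 fires, +3 burnt (F count now 5)
Step 3: +5 fires, +5 burnt (F count now 5)
Step 4: +3 fires, +5 burnt (F count now 3)
Step 5: +4 fires, +3 burnt (F count now 4)
Step 6: +1 fires, +4 burnt (F count now 1)
Step 7: +0 fires, +1 burnt (F count now 0)
Fire out after step 7
Initially T: 22, now '.': 29
Total burnt (originally-T cells now '.'): 21

Answer: 21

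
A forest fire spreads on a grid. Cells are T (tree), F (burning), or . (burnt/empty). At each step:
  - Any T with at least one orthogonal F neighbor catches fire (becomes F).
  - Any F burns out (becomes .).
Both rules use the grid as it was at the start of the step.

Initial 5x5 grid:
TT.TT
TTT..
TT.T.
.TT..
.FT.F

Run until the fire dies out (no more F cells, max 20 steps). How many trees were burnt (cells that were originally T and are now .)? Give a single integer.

Answer: 10

Derivation:
Step 1: +2 fires, +2 burnt (F count now 2)
Step 2: +2 fires, +2 burnt (F count now 2)
Step 3: +2 fires, +2 burnt (F count now 2)
Step 4: +3 fires, +2 burnt (F count now 3)
Step 5: +1 fires, +3 burnt (F count now 1)
Step 6: +0 fires, +1 burnt (F count now 0)
Fire out after step 6
Initially T: 13, now '.': 22
Total burnt (originally-T cells now '.'): 10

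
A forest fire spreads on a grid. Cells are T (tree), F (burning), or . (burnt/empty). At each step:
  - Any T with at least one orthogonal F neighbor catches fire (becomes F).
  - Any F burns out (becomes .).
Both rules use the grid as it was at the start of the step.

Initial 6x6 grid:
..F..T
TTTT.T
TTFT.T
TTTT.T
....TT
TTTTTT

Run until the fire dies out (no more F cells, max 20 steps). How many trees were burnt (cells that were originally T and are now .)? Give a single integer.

Answer: 11

Derivation:
Step 1: +4 fires, +2 burnt (F count now 4)
Step 2: +5 fires, +4 burnt (F count now 5)
Step 3: +2 fires, +5 burnt (F count now 2)
Step 4: +0 fires, +2 burnt (F count now 0)
Fire out after step 4
Initially T: 23, now '.': 24
Total burnt (originally-T cells now '.'): 11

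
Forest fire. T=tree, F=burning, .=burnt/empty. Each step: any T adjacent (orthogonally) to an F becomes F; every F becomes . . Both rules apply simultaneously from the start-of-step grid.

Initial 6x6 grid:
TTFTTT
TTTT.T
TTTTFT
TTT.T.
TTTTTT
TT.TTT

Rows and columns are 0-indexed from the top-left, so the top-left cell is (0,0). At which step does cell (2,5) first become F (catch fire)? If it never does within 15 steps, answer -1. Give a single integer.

Step 1: cell (2,5)='F' (+6 fires, +2 burnt)
  -> target ignites at step 1
Step 2: cell (2,5)='.' (+7 fires, +6 burnt)
Step 3: cell (2,5)='.' (+7 fires, +7 burnt)
Step 4: cell (2,5)='.' (+5 fires, +7 burnt)
Step 5: cell (2,5)='.' (+2 fires, +5 burnt)
Step 6: cell (2,5)='.' (+2 fires, +2 burnt)
Step 7: cell (2,5)='.' (+1 fires, +2 burnt)
Step 8: cell (2,5)='.' (+0 fires, +1 burnt)
  fire out at step 8

1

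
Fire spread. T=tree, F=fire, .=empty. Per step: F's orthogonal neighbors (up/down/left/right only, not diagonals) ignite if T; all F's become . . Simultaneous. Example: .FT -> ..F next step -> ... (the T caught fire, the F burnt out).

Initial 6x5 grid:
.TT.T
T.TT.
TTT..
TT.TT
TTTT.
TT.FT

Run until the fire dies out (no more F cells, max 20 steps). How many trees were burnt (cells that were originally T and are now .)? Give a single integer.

Answer: 19

Derivation:
Step 1: +2 fires, +1 burnt (F count now 2)
Step 2: +2 fires, +2 burnt (F count now 2)
Step 3: +2 fires, +2 burnt (F count now 2)
Step 4: +3 fires, +2 burnt (F count now 3)
Step 5: +3 fires, +3 burnt (F count now 3)
Step 6: +2 fires, +3 burnt (F count now 2)
Step 7: +2 fires, +2 burnt (F count now 2)
Step 8: +2 fires, +2 burnt (F count now 2)
Step 9: +1 fires, +2 burnt (F count now 1)
Step 10: +0 fires, +1 burnt (F count now 0)
Fire out after step 10
Initially T: 20, now '.': 29
Total burnt (originally-T cells now '.'): 19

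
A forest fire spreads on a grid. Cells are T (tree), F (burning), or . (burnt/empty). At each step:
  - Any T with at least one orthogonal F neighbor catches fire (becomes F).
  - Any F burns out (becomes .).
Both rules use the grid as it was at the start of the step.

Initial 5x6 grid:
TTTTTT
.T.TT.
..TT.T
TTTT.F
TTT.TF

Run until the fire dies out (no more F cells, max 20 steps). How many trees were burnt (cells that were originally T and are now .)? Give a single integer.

Step 1: +2 fires, +2 burnt (F count now 2)
Step 2: +0 fires, +2 burnt (F count now 0)
Fire out after step 2
Initially T: 20, now '.': 12
Total burnt (originally-T cells now '.'): 2

Answer: 2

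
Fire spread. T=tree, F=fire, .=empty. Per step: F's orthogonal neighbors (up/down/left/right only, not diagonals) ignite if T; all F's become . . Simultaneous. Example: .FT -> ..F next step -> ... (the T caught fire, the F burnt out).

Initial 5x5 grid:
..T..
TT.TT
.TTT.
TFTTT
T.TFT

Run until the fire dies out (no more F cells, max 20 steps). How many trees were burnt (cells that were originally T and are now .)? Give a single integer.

Step 1: +6 fires, +2 burnt (F count now 6)
Step 2: +5 fires, +6 burnt (F count now 5)
Step 3: +2 fires, +5 burnt (F count now 2)
Step 4: +1 fires, +2 burnt (F count now 1)
Step 5: +0 fires, +1 burnt (F count now 0)
Fire out after step 5
Initially T: 15, now '.': 24
Total burnt (originally-T cells now '.'): 14

Answer: 14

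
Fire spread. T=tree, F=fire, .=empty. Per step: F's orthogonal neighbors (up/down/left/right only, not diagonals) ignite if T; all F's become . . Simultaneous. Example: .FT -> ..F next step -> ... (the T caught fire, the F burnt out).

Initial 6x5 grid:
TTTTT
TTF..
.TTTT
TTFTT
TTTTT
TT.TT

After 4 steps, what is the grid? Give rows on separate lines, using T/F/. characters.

Step 1: 6 trees catch fire, 2 burn out
  TTFTT
  TF...
  .TFTT
  TF.FT
  TTFTT
  TT.TT
Step 2: 9 trees catch fire, 6 burn out
  TF.FT
  F....
  .F.FT
  F...F
  TF.FT
  TT.TT
Step 3: 7 trees catch fire, 9 burn out
  F...F
  .....
  ....F
  .....
  F...F
  TF.FT
Step 4: 2 trees catch fire, 7 burn out
  .....
  .....
  .....
  .....
  .....
  F...F

.....
.....
.....
.....
.....
F...F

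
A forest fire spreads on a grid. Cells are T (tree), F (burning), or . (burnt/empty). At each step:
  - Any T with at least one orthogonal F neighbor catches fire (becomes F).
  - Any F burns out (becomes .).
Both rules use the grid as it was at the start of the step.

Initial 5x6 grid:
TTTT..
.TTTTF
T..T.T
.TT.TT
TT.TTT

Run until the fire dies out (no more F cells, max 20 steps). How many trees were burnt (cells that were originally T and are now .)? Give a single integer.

Answer: 15

Derivation:
Step 1: +2 fires, +1 burnt (F count now 2)
Step 2: +2 fires, +2 burnt (F count now 2)
Step 3: +5 fires, +2 burnt (F count now 5)
Step 4: +3 fires, +5 burnt (F count now 3)
Step 5: +2 fires, +3 burnt (F count now 2)
Step 6: +1 fires, +2 burnt (F count now 1)
Step 7: +0 fires, +1 burnt (F count now 0)
Fire out after step 7
Initially T: 20, now '.': 25
Total burnt (originally-T cells now '.'): 15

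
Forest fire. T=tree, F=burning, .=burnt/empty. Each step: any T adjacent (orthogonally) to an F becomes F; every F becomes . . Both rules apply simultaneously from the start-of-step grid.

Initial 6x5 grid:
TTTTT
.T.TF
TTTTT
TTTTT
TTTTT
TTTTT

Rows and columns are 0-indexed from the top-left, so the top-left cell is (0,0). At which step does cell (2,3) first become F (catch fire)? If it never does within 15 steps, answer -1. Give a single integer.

Step 1: cell (2,3)='T' (+3 fires, +1 burnt)
Step 2: cell (2,3)='F' (+3 fires, +3 burnt)
  -> target ignites at step 2
Step 3: cell (2,3)='.' (+4 fires, +3 burnt)
Step 4: cell (2,3)='.' (+5 fires, +4 burnt)
Step 5: cell (2,3)='.' (+6 fires, +5 burnt)
Step 6: cell (2,3)='.' (+3 fires, +6 burnt)
Step 7: cell (2,3)='.' (+2 fires, +3 burnt)
Step 8: cell (2,3)='.' (+1 fires, +2 burnt)
Step 9: cell (2,3)='.' (+0 fires, +1 burnt)
  fire out at step 9

2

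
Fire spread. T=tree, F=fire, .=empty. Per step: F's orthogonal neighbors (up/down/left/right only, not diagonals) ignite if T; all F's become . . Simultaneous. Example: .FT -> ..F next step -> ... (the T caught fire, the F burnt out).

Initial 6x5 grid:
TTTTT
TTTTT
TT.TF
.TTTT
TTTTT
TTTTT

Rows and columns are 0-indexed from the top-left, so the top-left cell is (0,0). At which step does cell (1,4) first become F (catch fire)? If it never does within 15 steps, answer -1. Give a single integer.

Step 1: cell (1,4)='F' (+3 fires, +1 burnt)
  -> target ignites at step 1
Step 2: cell (1,4)='.' (+4 fires, +3 burnt)
Step 3: cell (1,4)='.' (+5 fires, +4 burnt)
Step 4: cell (1,4)='.' (+5 fires, +5 burnt)
Step 5: cell (1,4)='.' (+5 fires, +5 burnt)
Step 6: cell (1,4)='.' (+4 fires, +5 burnt)
Step 7: cell (1,4)='.' (+1 fires, +4 burnt)
Step 8: cell (1,4)='.' (+0 fires, +1 burnt)
  fire out at step 8

1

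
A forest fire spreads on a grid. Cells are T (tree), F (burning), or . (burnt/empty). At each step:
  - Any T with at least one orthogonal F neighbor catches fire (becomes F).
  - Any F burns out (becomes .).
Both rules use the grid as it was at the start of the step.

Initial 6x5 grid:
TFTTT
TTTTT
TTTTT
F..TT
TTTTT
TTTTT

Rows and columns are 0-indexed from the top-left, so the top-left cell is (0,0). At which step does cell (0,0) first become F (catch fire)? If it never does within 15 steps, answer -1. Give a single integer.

Step 1: cell (0,0)='F' (+5 fires, +2 burnt)
  -> target ignites at step 1
Step 2: cell (0,0)='.' (+6 fires, +5 burnt)
Step 3: cell (0,0)='.' (+5 fires, +6 burnt)
Step 4: cell (0,0)='.' (+4 fires, +5 burnt)
Step 5: cell (0,0)='.' (+4 fires, +4 burnt)
Step 6: cell (0,0)='.' (+2 fires, +4 burnt)
Step 7: cell (0,0)='.' (+0 fires, +2 burnt)
  fire out at step 7

1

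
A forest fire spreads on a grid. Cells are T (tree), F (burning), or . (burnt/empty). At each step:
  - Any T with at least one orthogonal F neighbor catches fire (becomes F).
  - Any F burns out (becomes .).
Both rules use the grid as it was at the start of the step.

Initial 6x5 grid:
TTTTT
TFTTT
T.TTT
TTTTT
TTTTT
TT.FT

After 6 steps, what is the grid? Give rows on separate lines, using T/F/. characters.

Step 1: 5 trees catch fire, 2 burn out
  TFTTT
  F.FTT
  T.TTT
  TTTTT
  TTTFT
  TT..F
Step 2: 8 trees catch fire, 5 burn out
  F.FTT
  ...FT
  F.FTT
  TTTFT
  TTF.F
  TT...
Step 3: 7 trees catch fire, 8 burn out
  ...FT
  ....F
  ...FT
  FTF.F
  TF...
  TT...
Step 4: 5 trees catch fire, 7 burn out
  ....F
  .....
  ....F
  .F...
  F....
  TF...
Step 5: 1 trees catch fire, 5 burn out
  .....
  .....
  .....
  .....
  .....
  F....
Step 6: 0 trees catch fire, 1 burn out
  .....
  .....
  .....
  .....
  .....
  .....

.....
.....
.....
.....
.....
.....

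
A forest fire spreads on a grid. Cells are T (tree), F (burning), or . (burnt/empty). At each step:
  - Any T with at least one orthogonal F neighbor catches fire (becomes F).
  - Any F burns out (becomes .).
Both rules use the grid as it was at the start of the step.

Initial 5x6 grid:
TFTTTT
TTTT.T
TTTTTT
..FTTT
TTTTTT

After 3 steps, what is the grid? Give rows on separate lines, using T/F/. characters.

Step 1: 6 trees catch fire, 2 burn out
  F.FTTT
  TFTT.T
  TTFTTT
  ...FTT
  TTFTTT
Step 2: 8 trees catch fire, 6 burn out
  ...FTT
  F.FT.T
  TF.FTT
  ....FT
  TF.FTT
Step 3: 7 trees catch fire, 8 burn out
  ....FT
  ...F.T
  F...FT
  .....F
  F...FT

....FT
...F.T
F...FT
.....F
F...FT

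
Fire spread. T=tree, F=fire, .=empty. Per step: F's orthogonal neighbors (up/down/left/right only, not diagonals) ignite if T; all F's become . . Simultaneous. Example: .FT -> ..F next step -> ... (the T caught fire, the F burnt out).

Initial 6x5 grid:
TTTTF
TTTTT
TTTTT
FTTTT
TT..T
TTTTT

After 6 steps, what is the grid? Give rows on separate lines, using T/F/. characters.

Step 1: 5 trees catch fire, 2 burn out
  TTTF.
  TTTTF
  FTTTT
  .FTTT
  FT..T
  TTTTT
Step 2: 8 trees catch fire, 5 burn out
  TTF..
  FTTF.
  .FTTF
  ..FTT
  .F..T
  FTTTT
Step 3: 9 trees catch fire, 8 burn out
  FF...
  .FF..
  ..FF.
  ...FF
  ....T
  .FTTT
Step 4: 2 trees catch fire, 9 burn out
  .....
  .....
  .....
  .....
  ....F
  ..FTT
Step 5: 2 trees catch fire, 2 burn out
  .....
  .....
  .....
  .....
  .....
  ...FF
Step 6: 0 trees catch fire, 2 burn out
  .....
  .....
  .....
  .....
  .....
  .....

.....
.....
.....
.....
.....
.....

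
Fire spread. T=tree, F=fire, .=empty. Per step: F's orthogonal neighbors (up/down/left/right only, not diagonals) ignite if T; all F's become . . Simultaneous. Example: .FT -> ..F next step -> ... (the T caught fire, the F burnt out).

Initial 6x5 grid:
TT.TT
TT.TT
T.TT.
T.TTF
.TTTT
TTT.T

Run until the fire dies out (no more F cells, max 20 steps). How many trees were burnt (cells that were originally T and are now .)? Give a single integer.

Answer: 16

Derivation:
Step 1: +2 fires, +1 burnt (F count now 2)
Step 2: +4 fires, +2 burnt (F count now 4)
Step 3: +3 fires, +4 burnt (F count now 3)
Step 4: +4 fires, +3 burnt (F count now 4)
Step 5: +2 fires, +4 burnt (F count now 2)
Step 6: +1 fires, +2 burnt (F count now 1)
Step 7: +0 fires, +1 burnt (F count now 0)
Fire out after step 7
Initially T: 22, now '.': 24
Total burnt (originally-T cells now '.'): 16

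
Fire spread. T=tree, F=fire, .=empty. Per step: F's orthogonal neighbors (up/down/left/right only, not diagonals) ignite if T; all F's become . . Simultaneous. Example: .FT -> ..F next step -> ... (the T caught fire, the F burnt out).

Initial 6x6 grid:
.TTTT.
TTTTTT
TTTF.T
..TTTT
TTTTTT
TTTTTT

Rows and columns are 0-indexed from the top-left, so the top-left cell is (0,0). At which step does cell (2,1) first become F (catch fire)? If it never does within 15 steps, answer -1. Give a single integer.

Step 1: cell (2,1)='T' (+3 fires, +1 burnt)
Step 2: cell (2,1)='F' (+7 fires, +3 burnt)
  -> target ignites at step 2
Step 3: cell (2,1)='.' (+9 fires, +7 burnt)
Step 4: cell (2,1)='.' (+7 fires, +9 burnt)
Step 5: cell (2,1)='.' (+3 fires, +7 burnt)
Step 6: cell (2,1)='.' (+1 fires, +3 burnt)
Step 7: cell (2,1)='.' (+0 fires, +1 burnt)
  fire out at step 7

2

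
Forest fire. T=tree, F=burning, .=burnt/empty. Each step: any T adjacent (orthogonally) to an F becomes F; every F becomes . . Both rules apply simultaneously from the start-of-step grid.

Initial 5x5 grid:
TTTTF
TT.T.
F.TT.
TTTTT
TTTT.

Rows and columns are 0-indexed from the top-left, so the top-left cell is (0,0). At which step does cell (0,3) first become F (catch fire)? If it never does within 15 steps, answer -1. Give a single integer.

Step 1: cell (0,3)='F' (+3 fires, +2 burnt)
  -> target ignites at step 1
Step 2: cell (0,3)='.' (+6 fires, +3 burnt)
Step 3: cell (0,3)='.' (+4 fires, +6 burnt)
Step 4: cell (0,3)='.' (+3 fires, +4 burnt)
Step 5: cell (0,3)='.' (+2 fires, +3 burnt)
Step 6: cell (0,3)='.' (+0 fires, +2 burnt)
  fire out at step 6

1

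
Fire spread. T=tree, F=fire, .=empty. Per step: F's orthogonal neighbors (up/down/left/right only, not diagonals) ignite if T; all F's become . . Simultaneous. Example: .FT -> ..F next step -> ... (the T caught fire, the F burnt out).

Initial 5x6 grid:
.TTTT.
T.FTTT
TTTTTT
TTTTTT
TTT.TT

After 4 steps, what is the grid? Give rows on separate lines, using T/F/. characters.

Step 1: 3 trees catch fire, 1 burn out
  .TFTT.
  T..FTT
  TTFTTT
  TTTTTT
  TTT.TT
Step 2: 6 trees catch fire, 3 burn out
  .F.FT.
  T...FT
  TF.FTT
  TTFTTT
  TTT.TT
Step 3: 7 trees catch fire, 6 burn out
  ....F.
  T....F
  F...FT
  TF.FTT
  TTF.TT
Step 4: 5 trees catch fire, 7 burn out
  ......
  F.....
  .....F
  F...FT
  TF..TT

......
F.....
.....F
F...FT
TF..TT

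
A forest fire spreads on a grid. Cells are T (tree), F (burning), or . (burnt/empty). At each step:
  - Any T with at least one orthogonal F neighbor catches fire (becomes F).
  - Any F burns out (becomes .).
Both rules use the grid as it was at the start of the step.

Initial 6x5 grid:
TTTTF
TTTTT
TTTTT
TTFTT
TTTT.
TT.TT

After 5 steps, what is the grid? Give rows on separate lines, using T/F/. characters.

Step 1: 6 trees catch fire, 2 burn out
  TTTF.
  TTTTF
  TTFTT
  TF.FT
  TTFT.
  TT.TT
Step 2: 10 trees catch fire, 6 burn out
  TTF..
  TTFF.
  TF.FF
  F...F
  TF.F.
  TT.TT
Step 3: 6 trees catch fire, 10 burn out
  TF...
  TF...
  F....
  .....
  F....
  TF.FT
Step 4: 4 trees catch fire, 6 burn out
  F....
  F....
  .....
  .....
  .....
  F...F
Step 5: 0 trees catch fire, 4 burn out
  .....
  .....
  .....
  .....
  .....
  .....

.....
.....
.....
.....
.....
.....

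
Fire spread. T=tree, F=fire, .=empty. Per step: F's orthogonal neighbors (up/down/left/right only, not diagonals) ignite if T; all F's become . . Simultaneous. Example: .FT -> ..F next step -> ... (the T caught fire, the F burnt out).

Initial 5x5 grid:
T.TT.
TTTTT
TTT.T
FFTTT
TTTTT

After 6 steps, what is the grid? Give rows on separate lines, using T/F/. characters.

Step 1: 5 trees catch fire, 2 burn out
  T.TT.
  TTTTT
  FFT.T
  ..FTT
  FFTTT
Step 2: 5 trees catch fire, 5 burn out
  T.TT.
  FFTTT
  ..F.T
  ...FT
  ..FTT
Step 3: 4 trees catch fire, 5 burn out
  F.TT.
  ..FTT
  ....T
  ....F
  ...FT
Step 4: 4 trees catch fire, 4 burn out
  ..FT.
  ...FT
  ....F
  .....
  ....F
Step 5: 2 trees catch fire, 4 burn out
  ...F.
  ....F
  .....
  .....
  .....
Step 6: 0 trees catch fire, 2 burn out
  .....
  .....
  .....
  .....
  .....

.....
.....
.....
.....
.....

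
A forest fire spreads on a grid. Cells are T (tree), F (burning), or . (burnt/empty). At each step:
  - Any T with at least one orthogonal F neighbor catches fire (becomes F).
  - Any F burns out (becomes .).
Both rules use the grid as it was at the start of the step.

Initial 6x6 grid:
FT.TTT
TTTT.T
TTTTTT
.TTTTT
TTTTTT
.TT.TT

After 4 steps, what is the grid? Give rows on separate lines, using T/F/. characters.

Step 1: 2 trees catch fire, 1 burn out
  .F.TTT
  FTTT.T
  TTTTTT
  .TTTTT
  TTTTTT
  .TT.TT
Step 2: 2 trees catch fire, 2 burn out
  ...TTT
  .FTT.T
  FTTTTT
  .TTTTT
  TTTTTT
  .TT.TT
Step 3: 2 trees catch fire, 2 burn out
  ...TTT
  ..FT.T
  .FTTTT
  .TTTTT
  TTTTTT
  .TT.TT
Step 4: 3 trees catch fire, 2 burn out
  ...TTT
  ...F.T
  ..FTTT
  .FTTTT
  TTTTTT
  .TT.TT

...TTT
...F.T
..FTTT
.FTTTT
TTTTTT
.TT.TT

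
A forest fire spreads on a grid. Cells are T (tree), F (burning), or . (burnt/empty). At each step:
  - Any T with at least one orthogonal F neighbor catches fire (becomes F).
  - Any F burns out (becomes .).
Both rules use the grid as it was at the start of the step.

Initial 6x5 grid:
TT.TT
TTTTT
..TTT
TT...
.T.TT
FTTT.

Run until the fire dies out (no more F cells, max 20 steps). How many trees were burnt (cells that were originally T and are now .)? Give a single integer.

Step 1: +1 fires, +1 burnt (F count now 1)
Step 2: +2 fires, +1 burnt (F count now 2)
Step 3: +2 fires, +2 burnt (F count now 2)
Step 4: +2 fires, +2 burnt (F count now 2)
Step 5: +1 fires, +2 burnt (F count now 1)
Step 6: +0 fires, +1 burnt (F count now 0)
Fire out after step 6
Initially T: 20, now '.': 18
Total burnt (originally-T cells now '.'): 8

Answer: 8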